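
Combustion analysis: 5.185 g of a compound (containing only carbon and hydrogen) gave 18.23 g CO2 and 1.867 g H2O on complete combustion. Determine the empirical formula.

mol C = 18.23 / 44.01 = 0.4142; mass C = 0.4142 × 12.01 = 4.975 g
mol H = 2 × (1.867 / 18.02) = 0.2072; mass H = 0.2072 × 1.008 = 0.2089 g
Ratios (÷ 0.2072): C 1.999, H 1.000
Ratio ≈ 2:1, so the empirical formula is C2H

C2H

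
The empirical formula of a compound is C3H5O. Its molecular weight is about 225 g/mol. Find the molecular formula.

Empirical-formula mass = 57.07 g/mol
n = 225 / 57.07 = 3.94 ≈ 4
Molecular formula = (C3H5O)4 = C12H20O4

C12H20O4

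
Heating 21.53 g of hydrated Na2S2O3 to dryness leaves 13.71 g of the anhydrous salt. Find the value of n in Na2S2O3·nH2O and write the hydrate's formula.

Na2S2O3·5H2O

Mass of water lost = 21.53 − 13.71 = 7.82 g → 7.82 / 18.02 = 0.434 mol H2O
Molar mass of Na2S2O3 = 158.12 g/mol → mol Na2S2O3 = 13.71 / 158.12 = 0.08671
n = 0.434 / 0.08671 = 5.00 ≈ 5 → Na2S2O3·5H2O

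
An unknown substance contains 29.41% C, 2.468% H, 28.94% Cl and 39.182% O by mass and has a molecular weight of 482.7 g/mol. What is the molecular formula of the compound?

Assume 100 g: 29.41 g C, 2.468 g H, 28.94 g Cl, 39.182 g O.
Moles — C: 29.41 / 12.01 = 2.449 mol; H: 2.468 / 1.008 = 2.448 mol; Cl: 28.94 / 35.45 = 0.8164 mol; O: 39.182 / 16.00 = 2.449 mol
Smallest is Cl at 0.8164 mol; normalising gives C 3.000, H 2.999, Cl 1.000, O 3.000
→ C3H3ClO3
Empirical-formula mass = 122.50 g/mol
n = 482.7 / 122.50 = 3.94 ≈ 4
Molecular formula = (C3H3ClO3)×4 = C12H12Cl4O12

C12H12Cl4O12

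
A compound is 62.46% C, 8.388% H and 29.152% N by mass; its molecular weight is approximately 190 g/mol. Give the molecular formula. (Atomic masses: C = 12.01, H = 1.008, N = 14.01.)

C10H16N4

Assume 100 g: 62.46 g C, 8.388 g H, 29.152 g N.
Moles — C: 62.46 / 12.01 = 5.201 mol; H: 8.388 / 1.008 = 8.321 mol; N: 29.152 / 14.01 = 2.081 mol
Ratios (÷ 2.081): C 2.499, H 3.999, N 1.000
Scaling by 2: C 5.00, H 8.00, N 2.00 → C5H8N2
Empirical-formula mass = 96.13 g/mol
n = 190 / 96.13 = 1.98 ≈ 2
Molecular formula = (C5H8N2)×2 = C10H16N4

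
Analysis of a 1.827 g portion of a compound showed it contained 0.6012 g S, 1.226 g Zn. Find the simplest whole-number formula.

SZn

n(S) = 0.6012/32.07 = 0.01875, n(Zn) = 1.226/65.38 = 0.01875
Ratios (÷ 0.01875): S 1.000, Zn 1.000
≈ 1:1 → SZn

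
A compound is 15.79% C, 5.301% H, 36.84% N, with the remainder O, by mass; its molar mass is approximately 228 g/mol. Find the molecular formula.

C3H12N6O6

Assume 100 g: 15.79 g C, 5.301 g H, 36.84 g N, 42.069 g O.
C: 15.79 g ÷ 12.01 g/mol = 1.315 mol
H: 5.301 g ÷ 1.008 g/mol = 5.259 mol
N: 36.84 g ÷ 14.01 g/mol = 2.63 mol
O: 42.069 g ÷ 16.00 g/mol = 2.629 mol
Smallest is C at 1.315 mol; normalising gives C 1.000, H 4.000, N 2.000, O 2.000
→ CH4N2O2
Empirical-formula mass = 76.06 g/mol
n = 228 / 76.06 = 3.00 ≈ 3
Molecular formula = (CH4N2O2)×3 = C3H12N6O6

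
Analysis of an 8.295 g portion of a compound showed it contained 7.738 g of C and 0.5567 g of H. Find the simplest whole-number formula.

C7H6

C: 7.738 g ÷ 12.01 g/mol = 0.6443 mol
H: 0.5567 g ÷ 1.008 g/mol = 0.5523 mol
Ratios (÷ 0.5523): C 1.167, H 1.000
Scaling by 6: C 7.00, H 6.00 → C7H6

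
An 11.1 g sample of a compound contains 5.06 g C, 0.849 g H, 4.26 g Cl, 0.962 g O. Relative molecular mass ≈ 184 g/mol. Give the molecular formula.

C: 5.06 g ÷ 12.01 g/mol = 0.4213 mol
H: 0.849 g ÷ 1.008 g/mol = 0.8423 mol
Cl: 4.26 g ÷ 35.45 g/mol = 0.1202 mol
O: 0.962 g ÷ 16.00 g/mol = 0.06012 mol
Smallest is O at 0.06012 mol; normalising gives C 7.007, H 14.009, Cl 1.999, O 1.000
→ C7H14Cl2O
Empirical-formula mass = 185.08 g/mol
n = 184 / 185.08 = 0.99 ≈ 1
Molecular formula = empirical formula = C7H14Cl2O

C7H14Cl2O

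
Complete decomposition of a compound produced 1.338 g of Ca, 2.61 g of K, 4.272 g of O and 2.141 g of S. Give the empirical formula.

CaK2O8S2

n(Ca) = 1.338/40.08 = 0.03338, n(K) = 2.61/39.10 = 0.06675, n(O) = 4.272/16.00 = 0.267, n(S) = 2.141/32.07 = 0.06676
Ratios (÷ 0.03338): Ca 1.000, K 2.000, O 7.998, S 2.000
Ratio ≈ 1:2:8:2, so the empirical formula is CaK2O8S2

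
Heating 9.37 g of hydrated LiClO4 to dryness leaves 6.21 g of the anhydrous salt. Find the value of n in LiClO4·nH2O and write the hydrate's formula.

LiClO4·3H2O

Mass of water lost = 9.37 − 6.21 = 3.16 g → 3.16 / 18.02 = 0.1754 mol H2O
Molar mass of LiClO4 = 106.39 g/mol → mol LiClO4 = 6.21 / 106.39 = 0.05837
n = 0.1754 / 0.05837 = 3.00 ≈ 3 → LiClO4·3H2O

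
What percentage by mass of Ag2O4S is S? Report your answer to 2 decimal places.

10.29%

Molar mass = 2(107.87) + 4(16.00) + 1(32.07) = 311.810 g/mol
Mass of S per mole = 1 × 32.07 = 32.070 g
% S = 32.070 / 311.810 × 100 = 10.29%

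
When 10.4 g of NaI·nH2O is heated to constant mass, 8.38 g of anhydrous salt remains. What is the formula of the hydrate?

NaI·2H2O

Mass of water lost = 10.4 − 8.38 = 2.02 g → 2.02 / 18.02 = 0.1121 mol H2O
Molar mass of NaI = 149.89 g/mol → mol NaI = 8.38 / 149.89 = 0.05591
n = 0.1121 / 0.05591 = 2.01 ≈ 2 → NaI·2H2O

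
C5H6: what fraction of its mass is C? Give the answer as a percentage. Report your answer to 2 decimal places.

Molar mass = 5(12.01) + 6(1.008) = 66.098 g/mol
Mass of C per mole = 5 × 12.01 = 60.050 g
% C = 60.050 / 66.098 × 100 = 90.85%

90.85%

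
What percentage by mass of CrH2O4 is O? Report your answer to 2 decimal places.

54.23%

Molar mass = 1(52.00) + 2(1.008) + 4(16.00) = 118.016 g/mol
Mass of O per mole = 4 × 16.00 = 64.000 g
% O = 64.000 / 118.016 × 100 = 54.23%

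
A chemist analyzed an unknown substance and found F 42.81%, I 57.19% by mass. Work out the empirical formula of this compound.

F5I

Assume 100 g: 42.81 g F, 57.19 g I.
F: 42.81 g ÷ 19.00 g/mol = 2.253 mol
I: 57.19 g ÷ 126.90 g/mol = 0.4507 mol
Ratios (÷ 0.4507): F 5.000, I 1.000
≈ 5:1 → F5I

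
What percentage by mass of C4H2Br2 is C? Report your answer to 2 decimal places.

22.89%

Molar mass = 4(12.01) + 2(1.008) + 2(79.90) = 209.856 g/mol
Mass of C per mole = 4 × 12.01 = 48.040 g
% C = 48.040 / 209.856 × 100 = 22.89%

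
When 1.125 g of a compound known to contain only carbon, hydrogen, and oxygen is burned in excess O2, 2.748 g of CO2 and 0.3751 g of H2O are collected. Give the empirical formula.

mol C = 2.748 / 44.01 = 0.06244; mass C = 0.06244 × 12.01 = 0.7499 g
mol H = 2 × (0.3751 / 18.02) = 0.04163; mass H = 0.04163 × 1.008 = 0.04196 g
mass O = 1.125 − (0.7919) = 0.3331 g → mol O = 0.02082
Smallest is O at 0.02082 mol; normalising gives C 2.999, H 2.000, O 1.000
≈ 3:2:1 → C3H2O

C3H2O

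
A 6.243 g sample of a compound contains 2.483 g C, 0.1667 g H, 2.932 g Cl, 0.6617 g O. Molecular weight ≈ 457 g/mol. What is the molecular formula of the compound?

C15H12Cl6O3

n(C) = 2.483/12.01 = 0.2067, n(H) = 0.1667/1.008 = 0.1654, n(Cl) = 2.932/35.45 = 0.08271, n(O) = 0.6617/16.00 = 0.04136
Smallest is O at 0.04136 mol; normalising gives C 4.999, H 3.999, Cl 2.000, O 1.000
→ C5H4Cl2O
Empirical-formula mass = 150.98 g/mol
n = 457 / 150.98 = 3.03 ≈ 3
Molecular formula = (C5H4Cl2O)×3 = C15H12Cl6O3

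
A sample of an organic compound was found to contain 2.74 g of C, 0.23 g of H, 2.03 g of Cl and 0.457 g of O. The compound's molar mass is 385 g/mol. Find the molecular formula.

Moles — C: 2.74 / 12.01 = 0.2281 mol; H: 0.23 / 1.008 = 0.2282 mol; Cl: 2.03 / 35.45 = 0.05726 mol; O: 0.457 / 16.00 = 0.02856 mol
Divide by the smallest (0.02856 mol O): C 7.988, H 7.989, Cl 2.005, O 1.000
Ratio ≈ 8:8:2:1, so the empirical formula is C8H8Cl2O
Empirical-formula mass = 191.04 g/mol
n = 385 / 191.04 = 2.02 ≈ 2
Molecular formula = (C8H8Cl2O)×2 = C16H16Cl4O2

C16H16Cl4O2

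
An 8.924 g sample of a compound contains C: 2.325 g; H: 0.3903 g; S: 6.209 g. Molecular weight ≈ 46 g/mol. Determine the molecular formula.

Moles — C: 2.325 / 12.01 = 0.1936 mol; H: 0.3903 / 1.008 = 0.3872 mol; S: 6.209 / 32.07 = 0.1936 mol
Divide by the smallest (0.1936 mol C): C 1.000, H 2.000, S 1.000
≈ 1:2:1 → CH2S
Empirical-formula mass = 46.10 g/mol
n = 46 / 46.10 = 1.00 ≈ 1
Molecular formula = empirical formula = CH2S

CH2S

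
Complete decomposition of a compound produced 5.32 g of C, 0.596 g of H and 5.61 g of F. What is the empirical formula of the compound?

C3H4F2

n(C) = 5.32/12.01 = 0.443, n(H) = 0.596/1.008 = 0.5913, n(F) = 5.61/19.00 = 0.2953
Divide by the smallest (0.2953 mol F): C 1.500, H 2.003, F 1.000
×2: C 3.00, H 4.01, F 2.00 → C3H4F2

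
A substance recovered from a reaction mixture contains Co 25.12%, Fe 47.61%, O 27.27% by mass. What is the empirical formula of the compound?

CoFe2O4

Assume 100 g: 25.12 g Co, 47.61 g Fe, 27.27 g O.
n(Co) = 25.12/58.93 = 0.4263, n(Fe) = 47.61/55.85 = 0.8525, n(O) = 27.27/16.00 = 1.704
Ratios (÷ 0.4263): Co 1.000, Fe 2.000, O 3.998
→ CoFe2O4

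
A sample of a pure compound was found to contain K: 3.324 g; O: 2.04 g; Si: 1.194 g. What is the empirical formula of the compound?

K: 3.324 g ÷ 39.10 g/mol = 0.08501 mol
O: 2.04 g ÷ 16.00 g/mol = 0.1275 mol
Si: 1.194 g ÷ 28.09 g/mol = 0.04251 mol
Divide by the smallest (0.04251 mol Si): K 2.000, O 3.000, Si 1.000
→ K2O3Si

K2O3Si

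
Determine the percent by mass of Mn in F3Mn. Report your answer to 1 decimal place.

Molar mass = 3(19.00) + 1(54.94) = 111.940 g/mol
Mass of Mn per mole = 1 × 54.94 = 54.940 g
% Mn = 54.940 / 111.940 × 100 = 49.1%

49.1%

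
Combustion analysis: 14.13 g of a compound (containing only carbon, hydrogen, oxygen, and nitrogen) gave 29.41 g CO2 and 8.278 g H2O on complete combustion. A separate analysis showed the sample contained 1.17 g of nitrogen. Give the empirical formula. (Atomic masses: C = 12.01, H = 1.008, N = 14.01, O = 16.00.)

C8H11NO3

mol C = 29.41 / 44.01 = 0.6683; mass C = 0.6683 × 12.01 = 8.026 g
mol H = 2 × (8.278 / 18.02) = 0.9188; mass H = 0.9188 × 1.008 = 0.9261 g
mol N = 1.17 / 14.01 = 0.08351
mass O = 14.13 − (10.12) = 4.008 g → mol O = 0.2505
Smallest is N at 0.08351 mol; normalising gives C 8.002, H 11.002, N 1.000, O 3.000
→ C8H11NO3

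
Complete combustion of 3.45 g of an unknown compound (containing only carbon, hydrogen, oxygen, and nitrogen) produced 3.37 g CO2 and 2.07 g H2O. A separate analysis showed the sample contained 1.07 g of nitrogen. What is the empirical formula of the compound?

CH3NO

mol C = 3.37 / 44.01 = 0.07657; mass C = 0.07657 × 12.01 = 0.9196 g
mol H = 2 × (2.07 / 18.02) = 0.2297; mass H = 0.2297 × 1.008 = 0.2316 g
mol N = 1.07 / 14.01 = 0.07637
mass O = 3.45 − (2.221) = 1.229 g → mol O = 0.07680
Ratios (÷ 0.07637): C 1.003, H 3.008, N 1.000, O 1.006
Ratio ≈ 1:3:1:1, so the empirical formula is CH3NO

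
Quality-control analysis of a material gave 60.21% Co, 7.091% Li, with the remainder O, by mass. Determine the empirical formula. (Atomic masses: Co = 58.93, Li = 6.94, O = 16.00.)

Assume 100 g: 60.21 g Co, 7.091 g Li, 32.699 g O.
Co: 60.21 g ÷ 58.93 g/mol = 1.022 mol
Li: 7.091 g ÷ 6.94 g/mol = 1.022 mol
O: 32.699 g ÷ 16.00 g/mol = 2.044 mol
Divide by the smallest (1.022 mol Co): Co 1.000, Li 1.000, O 2.000
→ CoLiO2

CoLiO2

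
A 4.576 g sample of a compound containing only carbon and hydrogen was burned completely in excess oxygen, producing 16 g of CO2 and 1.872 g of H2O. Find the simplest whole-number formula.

mol C = 16 / 44.01 = 0.3636; mass C = 0.3636 × 12.01 = 4.366 g
mol H = 2 × (1.872 / 18.02) = 0.2078; mass H = 0.2078 × 1.008 = 0.2094 g
Ratios (÷ 0.2078): C 1.750, H 1.000
Scaling by 4: C 7.00, H 4.00 → C7H4

C7H4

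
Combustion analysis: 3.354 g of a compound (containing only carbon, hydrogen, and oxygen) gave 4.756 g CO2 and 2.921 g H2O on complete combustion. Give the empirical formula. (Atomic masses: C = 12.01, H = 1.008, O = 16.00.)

CH3O

mol C = 4.756 / 44.01 = 0.1081; mass C = 0.1081 × 12.01 = 1.298 g
mol H = 2 × (2.921 / 18.02) = 0.3242; mass H = 0.3242 × 1.008 = 0.3268 g
mass O = 3.354 − (1.625) = 1.729 g → mol O = 0.1081
Smallest is C at 0.1081 mol; normalising gives C 1.000, H 3.000, O 1.000
→ CH3O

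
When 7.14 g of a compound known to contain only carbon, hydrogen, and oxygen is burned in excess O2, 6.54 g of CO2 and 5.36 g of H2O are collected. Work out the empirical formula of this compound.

mol C = 6.54 / 44.01 = 0.1486; mass C = 0.1486 × 12.01 = 1.785 g
mol H = 2 × (5.36 / 18.02) = 0.5949; mass H = 0.5949 × 1.008 = 0.5997 g
mass O = 7.14 − (2.384) = 4.756 g → mol O = 0.2972
Ratios (÷ 0.1486): C 1.000, H 4.003, O 2.000
Ratio ≈ 1:4:2, so the empirical formula is CH4O2

CH4O2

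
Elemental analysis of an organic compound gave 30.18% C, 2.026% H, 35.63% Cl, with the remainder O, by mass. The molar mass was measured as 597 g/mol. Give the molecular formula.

C15H12Cl6O12

Assume 100 g: 30.18 g C, 2.026 g H, 35.63 g Cl, 32.164 g O.
n(C) = 30.18/12.01 = 2.513, n(H) = 2.026/1.008 = 2.01, n(Cl) = 35.63/35.45 = 1.005, n(O) = 32.164/16.00 = 2.01
Ratios (÷ 1.005): C 2.500, H 2.000, Cl 1.000, O 2.000
Scaling by 2: C 5.00, H 4.00, Cl 2.00, O 4.00 → C5H4Cl2O4
Empirical-formula mass = 198.98 g/mol
n = 597 / 198.98 = 3.00 ≈ 3
Molecular formula = (C5H4Cl2O4)×3 = C15H12Cl6O12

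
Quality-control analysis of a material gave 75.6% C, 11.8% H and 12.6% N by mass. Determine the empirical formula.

C7H13N

Assume 100 g: 75.6 g C, 11.8 g H, 12.6 g N.
C: 75.6 g ÷ 12.01 g/mol = 6.295 mol
H: 11.8 g ÷ 1.008 g/mol = 11.71 mol
N: 12.6 g ÷ 14.01 g/mol = 0.8994 mol
Smallest is N at 0.8994 mol; normalising gives C 6.999, H 13.016, N 1.000
→ C7H13N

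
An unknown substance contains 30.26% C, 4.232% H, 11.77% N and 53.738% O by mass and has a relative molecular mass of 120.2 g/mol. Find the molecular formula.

C3H5NO4

Assume 100 g: 30.26 g C, 4.232 g H, 11.77 g N, 53.738 g O.
n(C) = 30.26/12.01 = 2.52, n(H) = 4.232/1.008 = 4.198, n(N) = 11.77/14.01 = 0.8401, n(O) = 53.738/16.00 = 3.359
Divide by the smallest (0.8401 mol N): C 2.999, H 4.997, N 1.000, O 3.998
≈ 3:5:1:4 → C3H5NO4
Empirical-formula mass = 119.08 g/mol
n = 120.2 / 119.08 = 1.01 ≈ 1
Molecular formula = empirical formula = C3H5NO4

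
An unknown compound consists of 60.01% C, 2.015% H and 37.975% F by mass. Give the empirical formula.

Assume 100 g: 60.01 g C, 2.015 g H, 37.975 g F.
C: 60.01 g ÷ 12.01 g/mol = 4.997 mol
H: 2.015 g ÷ 1.008 g/mol = 1.999 mol
F: 37.975 g ÷ 19.00 g/mol = 1.999 mol
Smallest is F at 1.999 mol; normalising gives C 2.500, H 1.000, F 1.000
×2: C 5.00, H 2.00, F 2.00 → C5H2F2

C5H2F2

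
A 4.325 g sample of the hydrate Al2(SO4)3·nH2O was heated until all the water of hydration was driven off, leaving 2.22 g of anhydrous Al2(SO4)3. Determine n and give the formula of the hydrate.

Al2(SO4)3·18H2O

Mass of water lost = 4.325 − 2.22 = 2.105 g → 2.105 / 18.02 = 0.1168 mol H2O
Molar mass of Al2(SO4)3 = 342.17 g/mol → mol Al2(SO4)3 = 2.22 / 342.17 = 0.006488
n = 0.1168 / 0.006488 = 18.00 ≈ 18 → Al2(SO4)3·18H2O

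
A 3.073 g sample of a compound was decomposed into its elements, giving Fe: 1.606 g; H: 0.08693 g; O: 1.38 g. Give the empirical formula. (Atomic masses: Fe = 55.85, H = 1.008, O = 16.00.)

FeH3O3

Fe: 1.606 g ÷ 55.85 g/mol = 0.02876 mol
H: 0.08693 g ÷ 1.008 g/mol = 0.08624 mol
O: 1.38 g ÷ 16.00 g/mol = 0.08625 mol
Ratios (÷ 0.02876): Fe 1.000, H 2.999, O 2.999
Ratio ≈ 1:3:3, so the empirical formula is FeH3O3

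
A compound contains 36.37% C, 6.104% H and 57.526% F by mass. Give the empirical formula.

CH2F

Assume 100 g: 36.37 g C, 6.104 g H, 57.526 g F.
n(C) = 36.37/12.01 = 3.028, n(H) = 6.104/1.008 = 6.056, n(F) = 57.526/19.00 = 3.028
Ratios (÷ 3.028): C 1.000, H 2.000, F 1.000
→ CH2F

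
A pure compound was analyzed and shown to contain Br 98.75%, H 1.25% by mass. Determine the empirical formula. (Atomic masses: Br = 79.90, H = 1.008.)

BrH

Assume 100 g: 98.75 g Br, 1.25 g H.
n(Br) = 98.75/79.90 = 1.236, n(H) = 1.25/1.008 = 1.24
Ratios (÷ 1.236): Br 1.000, H 1.003
→ BrH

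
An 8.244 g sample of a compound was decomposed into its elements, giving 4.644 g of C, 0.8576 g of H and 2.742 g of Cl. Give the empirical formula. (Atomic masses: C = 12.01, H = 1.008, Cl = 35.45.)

C5H11Cl

C: 4.644 g ÷ 12.01 g/mol = 0.3867 mol
H: 0.8576 g ÷ 1.008 g/mol = 0.8508 mol
Cl: 2.742 g ÷ 35.45 g/mol = 0.07735 mol
Divide by the smallest (0.07735 mol Cl): C 4.999, H 11.000, Cl 1.000
→ C5H11Cl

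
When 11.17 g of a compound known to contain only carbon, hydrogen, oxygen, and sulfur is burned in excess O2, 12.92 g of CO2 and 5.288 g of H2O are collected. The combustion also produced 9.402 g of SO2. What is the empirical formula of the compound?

mol C = 12.92 / 44.01 = 0.2936; mass C = 0.2936 × 12.01 = 3.526 g
mol H = 2 × (5.288 / 18.02) = 0.5869; mass H = 0.5869 × 1.008 = 0.5916 g
mol S = 9.402 / 64.07 = 0.1467; mass S = 4.706 g
mass O = 11.17 − (8.824) = 2.346 g → mol O = 0.1467
Ratios (÷ 0.1467): C 2.002, H 4.002, O 1.000, S 1.001
≈ 2:4:1:1 → C2H4OS

C2H4OS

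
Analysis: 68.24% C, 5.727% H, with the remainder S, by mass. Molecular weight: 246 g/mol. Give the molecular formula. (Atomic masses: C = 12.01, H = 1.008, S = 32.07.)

C14H14S2

Assume 100 g: 68.24 g C, 5.727 g H, 26.033 g S.
Moles — C: 68.24 / 12.01 = 5.682 mol; H: 5.727 / 1.008 = 5.682 mol; S: 26.033 / 32.07 = 0.8118 mol
Smallest is S at 0.8118 mol; normalising gives C 7.000, H 6.999, S 1.000
Ratio ≈ 7:7:1, so the empirical formula is C7H7S
Empirical-formula mass = 123.20 g/mol
n = 246 / 123.20 = 2.00 ≈ 2
Molecular formula = (C7H7S)×2 = C14H14S2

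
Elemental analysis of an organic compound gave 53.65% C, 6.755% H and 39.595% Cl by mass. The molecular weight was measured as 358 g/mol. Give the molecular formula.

Assume 100 g: 53.65 g C, 6.755 g H, 39.595 g Cl.
Moles — C: 53.65 / 12.01 = 4.467 mol; H: 6.755 / 1.008 = 6.701 mol; Cl: 39.595 / 35.45 = 1.117 mol
Smallest is Cl at 1.117 mol; normalising gives C 3.999, H 6.000, Cl 1.000
Ratio ≈ 4:6:1, so the empirical formula is C4H6Cl
Empirical-formula mass = 89.54 g/mol
n = 358 / 89.54 = 4.00 ≈ 4
Molecular formula = (C4H6Cl)×4 = C16H24Cl4

C16H24Cl4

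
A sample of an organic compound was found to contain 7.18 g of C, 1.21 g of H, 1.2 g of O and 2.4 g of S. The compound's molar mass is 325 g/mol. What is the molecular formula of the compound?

n(C) = 7.18/12.01 = 0.5978, n(H) = 1.21/1.008 = 1.2, n(O) = 1.2/16.00 = 0.075, n(S) = 2.4/32.07 = 0.07484
Smallest is S at 0.07484 mol; normalising gives C 7.989, H 16.040, O 1.002, S 1.000
→ C8H16OS
Empirical-formula mass = 160.28 g/mol
n = 325 / 160.28 = 2.03 ≈ 2
Molecular formula = (C8H16OS)×2 = C16H32O2S2

C16H32O2S2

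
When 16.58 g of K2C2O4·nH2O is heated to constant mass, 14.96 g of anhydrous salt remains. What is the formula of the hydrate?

Mass of water lost = 16.58 − 14.96 = 1.62 g → 1.62 / 18.02 = 0.0899 mol H2O
Molar mass of K2C2O4 = 166.22 g/mol → mol K2C2O4 = 14.96 / 166.22 = 0.09
n = 0.0899 / 0.09 = 1.00 ≈ 1 → K2C2O4·H2O

K2C2O4·H2O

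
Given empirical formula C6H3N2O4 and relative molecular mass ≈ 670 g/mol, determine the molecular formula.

Empirical-formula mass = 167.10 g/mol
n = 670 / 167.10 = 4.01 ≈ 4
Molecular formula = (C6H3N2O4)4 = C24H12N8O16

C24H12N8O16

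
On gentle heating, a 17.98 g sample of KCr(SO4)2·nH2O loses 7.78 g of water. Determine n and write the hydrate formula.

KCr(SO4)2·12H2O

Mass of anhydrous KCr(SO4)2 = 17.98 − 7.78 = 10.2 g
mol H2O = 7.78 / 18.02 = 0.4317
Molar mass of KCr(SO4)2 = 283.24 g/mol → mol KCr(SO4)2 = 10.2 / 283.24 = 0.03601
n = 0.4317 / 0.03601 = 11.99 ≈ 12 → KCr(SO4)2·12H2O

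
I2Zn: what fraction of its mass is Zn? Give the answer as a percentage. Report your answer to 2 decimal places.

Molar mass = 2(126.90) + 1(65.38) = 319.180 g/mol
Mass of Zn per mole = 1 × 65.38 = 65.380 g
% Zn = 65.380 / 319.180 × 100 = 20.48%

20.48%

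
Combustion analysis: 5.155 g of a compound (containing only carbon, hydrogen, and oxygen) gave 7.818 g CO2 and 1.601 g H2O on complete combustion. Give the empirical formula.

mol C = 7.818 / 44.01 = 0.1776; mass C = 0.1776 × 12.01 = 2.133 g
mol H = 2 × (1.601 / 18.02) = 0.1777; mass H = 0.1777 × 1.008 = 0.1791 g
mass O = 5.155 − (2.313) = 2.842 g → mol O = 0.1777
Ratios (÷ 0.1776): C 1.000, H 1.000, O 1.000
Ratio ≈ 1:1:1, so the empirical formula is CHO

CHO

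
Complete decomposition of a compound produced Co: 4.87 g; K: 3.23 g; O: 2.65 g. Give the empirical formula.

Moles — Co: 4.87 / 58.93 = 0.08264 mol; K: 3.23 / 39.10 = 0.08261 mol; O: 2.65 / 16.00 = 0.1656 mol
Ratios (÷ 0.08261): Co 1.000, K 1.000, O 2.005
≈ 1:1:2 → CoKO2

CoKO2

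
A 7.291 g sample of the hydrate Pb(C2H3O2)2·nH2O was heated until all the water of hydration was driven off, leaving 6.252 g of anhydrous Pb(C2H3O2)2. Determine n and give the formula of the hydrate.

Mass of water lost = 7.291 − 6.252 = 1.039 g → 1.039 / 18.02 = 0.05766 mol H2O
Molar mass of Pb(C2H3O2)2 = 325.29 g/mol → mol Pb(C2H3O2)2 = 6.252 / 325.29 = 0.01922
n = 0.05766 / 0.01922 = 3.00 ≈ 3 → Pb(C2H3O2)2·3H2O

Pb(C2H3O2)2·3H2O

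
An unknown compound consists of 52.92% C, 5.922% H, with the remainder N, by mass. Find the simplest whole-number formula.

Assume 100 g: 52.92 g C, 5.922 g H, 41.158 g N.
C: 52.92 g ÷ 12.01 g/mol = 4.406 mol
H: 5.922 g ÷ 1.008 g/mol = 5.875 mol
N: 41.158 g ÷ 14.01 g/mol = 2.938 mol
Ratios (÷ 2.938): C 1.500, H 2.000, N 1.000
Multiply by 2: C 3.00, H 4.00, N 2.00 → C3H4N2

C3H4N2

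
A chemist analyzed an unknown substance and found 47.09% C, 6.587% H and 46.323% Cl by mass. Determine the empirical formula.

C3H5Cl

Assume 100 g: 47.09 g C, 6.587 g H, 46.323 g Cl.
C: 47.09 g ÷ 12.01 g/mol = 3.921 mol
H: 6.587 g ÷ 1.008 g/mol = 6.535 mol
Cl: 46.323 g ÷ 35.45 g/mol = 1.307 mol
Divide by the smallest (1.307 mol Cl): C 3.001, H 5.001, Cl 1.000
→ C3H5Cl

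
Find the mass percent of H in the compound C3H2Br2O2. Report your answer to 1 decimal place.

0.9%

Molar mass = 3(12.01) + 2(1.008) + 2(79.90) + 2(16.00) = 229.846 g/mol
Mass of H per mole = 2 × 1.008 = 2.016 g
% H = 2.016 / 229.846 × 100 = 0.9%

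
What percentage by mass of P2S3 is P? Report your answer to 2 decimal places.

39.17%

Molar mass = 2(30.97) + 3(32.07) = 158.150 g/mol
Mass of P per mole = 2 × 30.97 = 61.940 g
% P = 61.940 / 158.150 × 100 = 39.17%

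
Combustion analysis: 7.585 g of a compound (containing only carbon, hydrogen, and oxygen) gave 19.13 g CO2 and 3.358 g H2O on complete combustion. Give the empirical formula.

C7H6O2

mol C = 19.13 / 44.01 = 0.4347; mass C = 0.4347 × 12.01 = 5.220 g
mol H = 2 × (3.358 / 18.02) = 0.3727; mass H = 0.3727 × 1.008 = 0.3757 g
mass O = 7.585 − (5.596) = 1.989 g → mol O = 0.1243
Divide by the smallest (0.1243 mol O): C 3.497, H 2.998, O 1.000
×2: C 6.99, H 6.00, O 2.00 → C7H6O2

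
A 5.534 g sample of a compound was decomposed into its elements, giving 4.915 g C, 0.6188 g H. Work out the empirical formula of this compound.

n(C) = 4.915/12.01 = 0.4092, n(H) = 0.6188/1.008 = 0.6139
Ratios (÷ 0.4092): C 1.000, H 1.500
Scaling by 2: C 2.00, H 3.00 → C2H3

C2H3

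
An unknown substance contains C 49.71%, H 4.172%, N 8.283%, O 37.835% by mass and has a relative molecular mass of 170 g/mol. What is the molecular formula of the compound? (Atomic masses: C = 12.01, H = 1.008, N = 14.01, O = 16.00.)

Assume 100 g: 49.71 g C, 4.172 g H, 8.283 g N, 37.835 g O.
Moles — C: 49.71 / 12.01 = 4.139 mol; H: 4.172 / 1.008 = 4.139 mol; N: 8.283 / 14.01 = 0.5912 mol; O: 37.835 / 16.00 = 2.365 mol
Divide by the smallest (0.5912 mol N): C 7.001, H 7.001, N 1.000, O 4.000
Ratio ≈ 7:7:1:4, so the empirical formula is C7H7NO4
Empirical-formula mass = 169.14 g/mol
n = 170 / 169.14 = 1.01 ≈ 1
Molecular formula = empirical formula = C7H7NO4

C7H7NO4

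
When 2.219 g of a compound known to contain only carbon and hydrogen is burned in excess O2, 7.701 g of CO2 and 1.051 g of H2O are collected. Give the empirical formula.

C3H2

mol C = 7.701 / 44.01 = 0.1750; mass C = 0.1750 × 12.01 = 2.102 g
mol H = 2 × (1.051 / 18.02) = 0.1166; mass H = 0.1166 × 1.008 = 0.1176 g
Divide by the smallest (0.1166 mol H): C 1.500, H 1.000
Scaling by 2: C 3.00, H 2.00 → C3H2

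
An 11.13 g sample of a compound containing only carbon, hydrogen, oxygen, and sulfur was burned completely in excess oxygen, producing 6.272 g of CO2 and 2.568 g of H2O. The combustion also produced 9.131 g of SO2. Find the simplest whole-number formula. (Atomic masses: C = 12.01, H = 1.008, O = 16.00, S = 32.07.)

mol C = 6.272 / 44.01 = 0.1425; mass C = 0.1425 × 12.01 = 1.712 g
mol H = 2 × (2.568 / 18.02) = 0.2850; mass H = 0.2850 × 1.008 = 0.2873 g
mol S = 9.131 / 64.07 = 0.1425; mass S = 4.570 g
mass O = 11.13 − (6.569) = 4.561 g → mol O = 0.2850
Ratios (÷ 0.1425): C 1.000, H 2.000, O 2.000, S 1.000
Ratio ≈ 1:2:2:1, so the empirical formula is CH2O2S

CH2O2S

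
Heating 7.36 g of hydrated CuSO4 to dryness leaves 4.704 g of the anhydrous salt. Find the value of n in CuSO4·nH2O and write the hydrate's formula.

Mass of water lost = 7.36 − 4.704 = 2.656 g → 2.656 / 18.02 = 0.1474 mol H2O
Molar mass of CuSO4 = 159.62 g/mol → mol CuSO4 = 4.704 / 159.62 = 0.02947
n = 0.1474 / 0.02947 = 5.00 ≈ 5 → CuSO4·5H2O

CuSO4·5H2O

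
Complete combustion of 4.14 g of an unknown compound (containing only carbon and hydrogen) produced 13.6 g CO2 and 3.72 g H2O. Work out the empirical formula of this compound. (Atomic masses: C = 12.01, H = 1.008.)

C3H4

mol C = 13.6 / 44.01 = 0.3090; mass C = 0.3090 × 12.01 = 3.711 g
mol H = 2 × (3.72 / 18.02) = 0.4129; mass H = 0.4129 × 1.008 = 0.4162 g
Ratios (÷ 0.309): C 1.000, H 1.336
Scaling by 3: C 3.00, H 4.01 → C3H4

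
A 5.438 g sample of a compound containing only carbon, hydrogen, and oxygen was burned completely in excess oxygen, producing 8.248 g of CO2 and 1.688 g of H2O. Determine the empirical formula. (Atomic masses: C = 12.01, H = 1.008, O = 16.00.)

CHO

mol C = 8.248 / 44.01 = 0.1874; mass C = 0.1874 × 12.01 = 2.251 g
mol H = 2 × (1.688 / 18.02) = 0.1873; mass H = 0.1873 × 1.008 = 0.1888 g
mass O = 5.438 − (2.440) = 2.998 g → mol O = 0.1874
Divide by the smallest (0.1873 mol H): C 1.000, H 1.000, O 1.000
Ratio ≈ 1:1:1, so the empirical formula is CHO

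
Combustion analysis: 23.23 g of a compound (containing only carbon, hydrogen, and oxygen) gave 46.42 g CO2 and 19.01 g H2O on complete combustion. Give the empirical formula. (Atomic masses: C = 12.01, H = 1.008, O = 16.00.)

C2H4O

mol C = 46.42 / 44.01 = 1.055; mass C = 1.055 × 12.01 = 12.67 g
mol H = 2 × (19.01 / 18.02) = 2.110; mass H = 2.110 × 1.008 = 2.127 g
mass O = 23.23 − (14.79) = 8.436 g → mol O = 0.5272
Ratios (÷ 0.5272): C 2.001, H 4.002, O 1.000
≈ 2:4:1 → C2H4O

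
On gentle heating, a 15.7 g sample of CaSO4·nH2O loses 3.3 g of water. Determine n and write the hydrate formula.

CaSO4·2H2O

Mass of anhydrous CaSO4 = 15.7 − 3.3 = 12.4 g
mol H2O = 3.3 / 18.02 = 0.1831
Molar mass of CaSO4 = 136.15 g/mol → mol CaSO4 = 12.4 / 136.15 = 0.09108
n = 0.1831 / 0.09108 = 2.01 ≈ 2 → CaSO4·2H2O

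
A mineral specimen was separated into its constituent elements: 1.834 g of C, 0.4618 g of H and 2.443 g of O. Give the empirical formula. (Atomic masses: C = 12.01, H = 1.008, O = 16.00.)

CH3O

Moles — C: 1.834 / 12.01 = 0.1527 mol; H: 0.4618 / 1.008 = 0.4581 mol; O: 2.443 / 16.00 = 0.1527 mol
Ratios (÷ 0.1527): C 1.000, H 3.000, O 1.000
Ratio ≈ 1:3:1, so the empirical formula is CH3O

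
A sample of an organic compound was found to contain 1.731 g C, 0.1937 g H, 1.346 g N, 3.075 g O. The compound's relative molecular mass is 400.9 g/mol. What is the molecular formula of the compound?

Moles — C: 1.731 / 12.01 = 0.1441 mol; H: 0.1937 / 1.008 = 0.1922 mol; N: 1.346 / 14.01 = 0.09607 mol; O: 3.075 / 16.00 = 0.1922 mol
Smallest is N at 0.09607 mol; normalising gives C 1.500, H 2.000, N 1.000, O 2.000
×2: C 3.00, H 4.00, N 2.00, O 4.00 → C3H4N2O4
Empirical-formula mass = 132.08 g/mol
n = 400.9 / 132.08 = 3.04 ≈ 3
Molecular formula = (C3H4N2O4)×3 = C9H12N6O12

C9H12N6O12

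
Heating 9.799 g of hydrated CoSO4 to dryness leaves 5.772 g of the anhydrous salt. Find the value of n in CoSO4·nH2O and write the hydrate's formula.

CoSO4·6H2O

Mass of water lost = 9.799 − 5.772 = 4.027 g → 4.027 / 18.02 = 0.2235 mol H2O
Molar mass of CoSO4 = 155.00 g/mol → mol CoSO4 = 5.772 / 155.00 = 0.03724
n = 0.2235 / 0.03724 = 6.00 ≈ 6 → CoSO4·6H2O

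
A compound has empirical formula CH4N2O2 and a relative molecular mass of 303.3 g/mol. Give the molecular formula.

Empirical-formula mass = 76.06 g/mol
n = 303.3 / 76.06 = 3.99 ≈ 4
Molecular formula = (CH4N2O2)4 = C4H16N8O8

C4H16N8O8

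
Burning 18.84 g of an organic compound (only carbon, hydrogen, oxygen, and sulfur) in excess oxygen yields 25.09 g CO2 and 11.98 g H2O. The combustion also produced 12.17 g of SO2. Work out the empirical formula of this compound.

C6H14O3S2

mol C = 25.09 / 44.01 = 0.5701; mass C = 0.5701 × 12.01 = 6.847 g
mol H = 2 × (11.98 / 18.02) = 1.330; mass H = 1.330 × 1.008 = 1.340 g
mol S = 12.17 / 64.07 = 0.1899; mass S = 6.092 g
mass O = 18.84 − (14.28) = 4.561 g → mol O = 0.2851
Divide by the smallest (0.1899 mol S): C 3.001, H 7.000, O 1.501, S 1.000
×2: C 6.00, H 14.00, O 3.00, S 2.00 → C6H14O3S2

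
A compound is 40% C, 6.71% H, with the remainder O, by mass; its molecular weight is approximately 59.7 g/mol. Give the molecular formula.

Assume 100 g: 40 g C, 6.71 g H, 53.29 g O.
C: 40 g ÷ 12.01 g/mol = 3.331 mol
H: 6.71 g ÷ 1.008 g/mol = 6.657 mol
O: 53.29 g ÷ 16.00 g/mol = 3.331 mol
Divide by the smallest (3.331 mol C): C 1.000, H 1.999, O 1.000
Ratio ≈ 1:2:1, so the empirical formula is CH2O
Empirical-formula mass = 30.03 g/mol
n = 59.7 / 30.03 = 1.99 ≈ 2
Molecular formula = (CH2O)×2 = C2H4O2

C2H4O2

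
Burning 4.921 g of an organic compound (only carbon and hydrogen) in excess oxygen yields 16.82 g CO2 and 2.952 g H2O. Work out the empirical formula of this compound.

C7H6

mol C = 16.82 / 44.01 = 0.3822; mass C = 0.3822 × 12.01 = 4.590 g
mol H = 2 × (2.952 / 18.02) = 0.3276; mass H = 0.3276 × 1.008 = 0.3303 g
Divide by the smallest (0.3276 mol H): C 1.166, H 1.000
Multiply by 6: C 7.00, H 6.00 → C7H6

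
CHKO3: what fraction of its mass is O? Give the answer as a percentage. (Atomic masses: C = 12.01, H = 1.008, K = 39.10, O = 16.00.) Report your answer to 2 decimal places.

Molar mass = 1(12.01) + 1(1.008) + 1(39.10) + 3(16.00) = 100.118 g/mol
Mass of O per mole = 3 × 16.00 = 48.000 g
% O = 48.000 / 100.118 × 100 = 47.94%

47.94%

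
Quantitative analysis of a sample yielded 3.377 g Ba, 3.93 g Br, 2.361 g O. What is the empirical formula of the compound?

n(Ba) = 3.377/137.33 = 0.02459, n(Br) = 3.93/79.90 = 0.04919, n(O) = 2.361/16.00 = 0.1476
Smallest is Ba at 0.02459 mol; normalising gives Ba 1.000, Br 2.000, O 6.001
→ BaBr2O6

BaBr2O6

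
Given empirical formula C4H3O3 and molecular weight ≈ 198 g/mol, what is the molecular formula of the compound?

C8H6O6

Empirical-formula mass = 99.06 g/mol
n = 198 / 99.06 = 2.00 ≈ 2
Molecular formula = (C4H3O3)2 = C8H6O6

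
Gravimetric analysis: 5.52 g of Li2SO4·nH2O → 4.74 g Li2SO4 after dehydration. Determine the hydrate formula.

Mass of water lost = 5.52 − 4.74 = 0.78 g → 0.78 / 18.02 = 0.04329 mol H2O
Molar mass of Li2SO4 = 109.95 g/mol → mol Li2SO4 = 4.74 / 109.95 = 0.04311
n = 0.04329 / 0.04311 = 1.00 ≈ 1 → Li2SO4·H2O

Li2SO4·H2O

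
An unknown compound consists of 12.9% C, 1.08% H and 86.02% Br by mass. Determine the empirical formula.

Assume 100 g: 12.9 g C, 1.08 g H, 86.02 g Br.
n(C) = 12.9/12.01 = 1.074, n(H) = 1.08/1.008 = 1.071, n(Br) = 86.02/79.90 = 1.077
Divide by the smallest (1.071 mol H): C 1.002, H 1.000, Br 1.005
≈ 1:1:1 → CHBr

CHBr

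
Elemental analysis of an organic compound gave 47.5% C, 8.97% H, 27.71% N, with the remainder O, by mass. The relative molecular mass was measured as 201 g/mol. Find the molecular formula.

Assume 100 g: 47.5 g C, 8.97 g H, 27.71 g N, 15.82 g O.
n(C) = 47.5/12.01 = 3.955, n(H) = 8.97/1.008 = 8.899, n(N) = 27.71/14.01 = 1.978, n(O) = 15.82/16.00 = 0.9888
Ratios (÷ 0.9888): C 4.000, H 9.000, N 2.000, O 1.000
→ C4H9N2O
Empirical-formula mass = 101.13 g/mol
n = 201 / 101.13 = 1.99 ≈ 2
Molecular formula = (C4H9N2O)×2 = C8H18N4O2

C8H18N4O2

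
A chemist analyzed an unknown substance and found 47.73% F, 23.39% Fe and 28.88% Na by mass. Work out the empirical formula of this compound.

F6FeNa3

Assume 100 g: 47.73 g F, 23.39 g Fe, 28.88 g Na.
Moles — F: 47.73 / 19.00 = 2.512 mol; Fe: 23.39 / 55.85 = 0.4188 mol; Na: 28.88 / 22.99 = 1.256 mol
Smallest is Fe at 0.4188 mol; normalising gives F 5.998, Fe 1.000, Na 3.000
≈ 6:1:3 → F6FeNa3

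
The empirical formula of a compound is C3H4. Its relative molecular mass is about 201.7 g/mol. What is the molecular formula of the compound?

C15H20

Empirical-formula mass = 40.06 g/mol
n = 201.7 / 40.06 = 5.03 ≈ 5
Molecular formula = (C3H4)5 = C15H20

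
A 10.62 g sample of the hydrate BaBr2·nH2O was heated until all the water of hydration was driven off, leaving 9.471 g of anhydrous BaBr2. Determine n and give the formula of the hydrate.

Mass of water lost = 10.62 − 9.471 = 1.149 g → 1.149 / 18.02 = 0.06376 mol H2O
Molar mass of BaBr2 = 297.13 g/mol → mol BaBr2 = 9.471 / 297.13 = 0.03187
n = 0.06376 / 0.03187 = 2.00 ≈ 2 → BaBr2·2H2O

BaBr2·2H2O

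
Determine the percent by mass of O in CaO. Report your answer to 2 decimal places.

Molar mass = 1(40.08) + 1(16.00) = 56.080 g/mol
Mass of O per mole = 1 × 16.00 = 16.000 g
% O = 16.000 / 56.080 × 100 = 28.53%

28.53%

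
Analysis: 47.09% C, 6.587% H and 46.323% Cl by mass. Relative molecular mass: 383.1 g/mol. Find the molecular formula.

C15H25Cl5

Assume 100 g: 47.09 g C, 6.587 g H, 46.323 g Cl.
Moles — C: 47.09 / 12.01 = 3.921 mol; H: 6.587 / 1.008 = 6.535 mol; Cl: 46.323 / 35.45 = 1.307 mol
Smallest is Cl at 1.307 mol; normalising gives C 3.001, H 5.001, Cl 1.000
≈ 3:5:1 → C3H5Cl
Empirical-formula mass = 76.52 g/mol
n = 383.1 / 76.52 = 5.01 ≈ 5
Molecular formula = (C3H5Cl)×5 = C15H25Cl5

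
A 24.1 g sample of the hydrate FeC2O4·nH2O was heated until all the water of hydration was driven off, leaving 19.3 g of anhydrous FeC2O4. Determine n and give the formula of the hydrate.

Mass of water lost = 24.1 − 19.3 = 4.8 g → 4.8 / 18.02 = 0.2664 mol H2O
Molar mass of FeC2O4 = 143.87 g/mol → mol FeC2O4 = 19.3 / 143.87 = 0.1341
n = 0.2664 / 0.1341 = 1.99 ≈ 2 → FeC2O4·2H2O

FeC2O4·2H2O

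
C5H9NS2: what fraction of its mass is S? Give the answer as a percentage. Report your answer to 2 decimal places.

43.55%

Molar mass = 5(12.01) + 9(1.008) + 1(14.01) + 2(32.07) = 147.272 g/mol
Mass of S per mole = 2 × 32.07 = 64.140 g
% S = 64.140 / 147.272 × 100 = 43.55%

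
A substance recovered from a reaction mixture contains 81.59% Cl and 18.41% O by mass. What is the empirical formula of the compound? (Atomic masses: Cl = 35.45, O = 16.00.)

Cl2O

Assume 100 g: 81.59 g Cl, 18.41 g O.
Moles — Cl: 81.59 / 35.45 = 2.302 mol; O: 18.41 / 16.00 = 1.151 mol
Smallest is O at 1.151 mol; normalising gives Cl 2.000, O 1.000
→ Cl2O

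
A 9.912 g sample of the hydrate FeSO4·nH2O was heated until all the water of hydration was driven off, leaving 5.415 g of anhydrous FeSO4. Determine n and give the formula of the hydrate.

Mass of water lost = 9.912 − 5.415 = 4.497 g → 4.497 / 18.02 = 0.2496 mol H2O
Molar mass of FeSO4 = 151.92 g/mol → mol FeSO4 = 5.415 / 151.92 = 0.03564
n = 0.2496 / 0.03564 = 7.00 ≈ 7 → FeSO4·7H2O

FeSO4·7H2O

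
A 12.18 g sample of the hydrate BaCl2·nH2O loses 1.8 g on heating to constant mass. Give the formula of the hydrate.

Mass of anhydrous BaCl2 = 12.18 − 1.8 = 10.38 g
mol H2O = 1.8 / 18.02 = 0.09989
Molar mass of BaCl2 = 208.23 g/mol → mol BaCl2 = 10.38 / 208.23 = 0.04985
n = 0.09989 / 0.04985 = 2.00 ≈ 2 → BaCl2·2H2O

BaCl2·2H2O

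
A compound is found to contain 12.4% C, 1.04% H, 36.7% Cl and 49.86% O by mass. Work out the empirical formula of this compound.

Assume 100 g: 12.4 g C, 1.04 g H, 36.7 g Cl, 49.86 g O.
n(C) = 12.4/12.01 = 1.032, n(H) = 1.04/1.008 = 1.032, n(Cl) = 36.7/35.45 = 1.035, n(O) = 49.86/16.00 = 3.116
Divide by the smallest (1.032 mol H): C 1.001, H 1.000, Cl 1.003, O 3.020
≈ 1:1:1:3 → CHClO3

CHClO3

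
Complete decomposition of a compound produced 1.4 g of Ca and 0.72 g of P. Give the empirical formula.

Ca3P2

Ca: 1.4 g ÷ 40.08 g/mol = 0.03493 mol
P: 0.72 g ÷ 30.97 g/mol = 0.02325 mol
Divide by the smallest (0.02325 mol P): Ca 1.502, P 1.000
Scaling by 2: Ca 3.00, P 2.00 → Ca3P2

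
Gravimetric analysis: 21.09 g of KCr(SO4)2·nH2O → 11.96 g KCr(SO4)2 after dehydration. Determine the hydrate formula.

Mass of water lost = 21.09 − 11.96 = 9.13 g → 9.13 / 18.02 = 0.5067 mol H2O
Molar mass of KCr(SO4)2 = 283.24 g/mol → mol KCr(SO4)2 = 11.96 / 283.24 = 0.04223
n = 0.5067 / 0.04223 = 12.00 ≈ 12 → KCr(SO4)2·12H2O

KCr(SO4)2·12H2O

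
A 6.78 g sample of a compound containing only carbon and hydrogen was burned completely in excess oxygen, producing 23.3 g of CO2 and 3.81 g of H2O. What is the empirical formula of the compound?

C5H4

mol C = 23.3 / 44.01 = 0.5294; mass C = 0.5294 × 12.01 = 6.358 g
mol H = 2 × (3.81 / 18.02) = 0.4229; mass H = 0.4229 × 1.008 = 0.4262 g
Ratios (÷ 0.4229): C 1.252, H 1.000
Multiply by 4: C 5.01, H 4.00 → C5H4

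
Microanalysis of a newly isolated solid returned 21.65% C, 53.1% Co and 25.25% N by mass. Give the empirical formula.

Assume 100 g: 21.65 g C, 53.1 g Co, 25.25 g N.
C: 21.65 g ÷ 12.01 g/mol = 1.803 mol
Co: 53.1 g ÷ 58.93 g/mol = 0.9011 mol
N: 25.25 g ÷ 14.01 g/mol = 1.802 mol
Smallest is Co at 0.9011 mol; normalising gives C 2.001, Co 1.000, N 2.000
→ C2CoN2

C2CoN2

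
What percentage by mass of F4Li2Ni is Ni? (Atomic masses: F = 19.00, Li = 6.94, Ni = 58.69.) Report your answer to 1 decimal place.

Molar mass = 4(19.00) + 2(6.94) + 1(58.69) = 148.570 g/mol
Mass of Ni per mole = 1 × 58.69 = 58.690 g
% Ni = 58.690 / 148.570 × 100 = 39.5%

39.5%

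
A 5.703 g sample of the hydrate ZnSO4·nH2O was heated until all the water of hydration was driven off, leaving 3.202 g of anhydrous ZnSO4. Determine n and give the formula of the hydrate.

ZnSO4·7H2O

Mass of water lost = 5.703 − 3.202 = 2.501 g → 2.501 / 18.02 = 0.1388 mol H2O
Molar mass of ZnSO4 = 161.45 g/mol → mol ZnSO4 = 3.202 / 161.45 = 0.01983
n = 0.1388 / 0.01983 = 7.00 ≈ 7 → ZnSO4·7H2O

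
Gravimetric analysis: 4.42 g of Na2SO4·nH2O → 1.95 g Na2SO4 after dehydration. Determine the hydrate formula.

Na2SO4·10H2O

Mass of water lost = 4.42 − 1.95 = 2.47 g → 2.47 / 18.02 = 0.1371 mol H2O
Molar mass of Na2SO4 = 142.05 g/mol → mol Na2SO4 = 1.95 / 142.05 = 0.01373
n = 0.1371 / 0.01373 = 9.99 ≈ 10 → Na2SO4·10H2O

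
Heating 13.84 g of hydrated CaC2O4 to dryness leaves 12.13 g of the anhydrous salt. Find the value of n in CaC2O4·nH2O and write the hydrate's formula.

CaC2O4·H2O

Mass of water lost = 13.84 − 12.13 = 1.71 g → 1.71 / 18.02 = 0.09489 mol H2O
Molar mass of CaC2O4 = 128.10 g/mol → mol CaC2O4 = 12.13 / 128.10 = 0.09469
n = 0.09489 / 0.09469 = 1.00 ≈ 1 → CaC2O4·H2O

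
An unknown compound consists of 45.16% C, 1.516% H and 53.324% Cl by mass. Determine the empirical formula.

Assume 100 g: 45.16 g C, 1.516 g H, 53.324 g Cl.
C: 45.16 g ÷ 12.01 g/mol = 3.76 mol
H: 1.516 g ÷ 1.008 g/mol = 1.504 mol
Cl: 53.324 g ÷ 35.45 g/mol = 1.504 mol
Smallest is H at 1.504 mol; normalising gives C 2.500, H 1.000, Cl 1.000
×2: C 5.00, H 2.00, Cl 2.00 → C5H2Cl2

C5H2Cl2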